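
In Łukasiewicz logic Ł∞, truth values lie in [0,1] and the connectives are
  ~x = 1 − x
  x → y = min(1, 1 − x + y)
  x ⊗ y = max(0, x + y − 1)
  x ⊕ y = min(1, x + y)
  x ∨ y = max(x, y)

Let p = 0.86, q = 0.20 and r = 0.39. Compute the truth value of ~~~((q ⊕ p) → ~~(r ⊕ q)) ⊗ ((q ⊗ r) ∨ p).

q ⊕ p = min(1, 0.20 + 0.86) = min(1, 1.06) = 1.00
r ⊕ q = min(1, 0.39 + 0.20) = min(1, 0.59) = 0.59
~(r ⊕ q) = 1 − 0.59 = 0.41
~~(r ⊕ q) = 1 − 0.41 = 0.59
(q ⊕ p) → ~~(r ⊕ q) = min(1, 1 − 1.00 + 0.59) = min(1, 0.59) = 0.59
~((q ⊕ p) → ~~(r ⊕ q)) = 1 − 0.59 = 0.41
~~((q ⊕ p) → ~~(r ⊕ q)) = 1 − 0.41 = 0.59
~~~((q ⊕ p) → ~~(r ⊕ q)) = 1 − 0.59 = 0.41
q ⊗ r = max(0, 0.20 + 0.39 − 1) = max(0, -0.41) = 0.00
(q ⊗ r) ∨ p = max(0.00, 0.86) = 0.86
~~~((q ⊕ p) → ~~(r ⊕ q)) ⊗ ((q ⊗ r) ∨ p) = max(0, 0.41 + 0.86 − 1) = max(0, 0.27) = 0.27

0.27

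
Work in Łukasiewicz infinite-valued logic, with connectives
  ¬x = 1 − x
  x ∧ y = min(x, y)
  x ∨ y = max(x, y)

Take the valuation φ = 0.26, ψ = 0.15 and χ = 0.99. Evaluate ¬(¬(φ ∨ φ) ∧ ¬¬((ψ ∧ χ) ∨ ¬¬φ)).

φ ∨ φ = max(0.26, 0.26) = 0.26
¬(φ ∨ φ) = 1 − 0.26 = 0.74
ψ ∧ χ = min(0.15, 0.99) = 0.15
¬φ = 1 − 0.26 = 0.74
¬¬φ = 1 − 0.74 = 0.26
(ψ ∧ χ) ∨ ¬¬φ = max(0.15, 0.26) = 0.26
¬((ψ ∧ χ) ∨ ¬¬φ) = 1 − 0.26 = 0.74
¬¬((ψ ∧ χ) ∨ ¬¬φ) = 1 − 0.74 = 0.26
¬(φ ∨ φ) ∧ ¬¬((ψ ∧ χ) ∨ ¬¬φ) = min(0.74, 0.26) = 0.26
¬(¬(φ ∨ φ) ∧ ¬¬((ψ ∧ χ) ∨ ¬¬φ)) = 1 − 0.26 = 0.74

0.74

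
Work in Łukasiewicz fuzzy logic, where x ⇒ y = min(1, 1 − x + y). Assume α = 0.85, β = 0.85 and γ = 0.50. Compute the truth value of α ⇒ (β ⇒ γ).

0.80

β ⇒ γ = min(1, 1 − 0.85 + 0.50) = min(1, 0.65) = 0.65
α ⇒ (β ⇒ γ) = min(1, 1 − 0.85 + 0.65) = min(1, 0.80) = 0.80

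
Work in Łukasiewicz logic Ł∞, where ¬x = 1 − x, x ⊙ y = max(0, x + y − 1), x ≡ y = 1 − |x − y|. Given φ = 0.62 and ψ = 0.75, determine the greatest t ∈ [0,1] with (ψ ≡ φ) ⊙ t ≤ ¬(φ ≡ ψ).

ψ ≡ φ = 1 − |0.75 − 0.62| = 1 − 0.13 = 0.87
So the left factor is ψ ≡ φ = 0.87.
φ ≡ ψ = 1 − |0.62 − 0.75| = 1 − 0.13 = 0.87
¬(φ ≡ ψ) = 1 − 0.87 = 0.13
So the right-hand bound is ¬(φ ≡ ψ) = 0.13.
The residuum of the Łukasiewicz t-norm gives the supremum: min(1, 1 − 0.87 + 0.13).
1 − 0.87 + 0.13 = 0.26, so t = min(1, 0.26) = 0.26.
Check: 0.87 ⊙ 0.26 = max(0, 0.13) = 0.13 ≤ 0.13.

0.26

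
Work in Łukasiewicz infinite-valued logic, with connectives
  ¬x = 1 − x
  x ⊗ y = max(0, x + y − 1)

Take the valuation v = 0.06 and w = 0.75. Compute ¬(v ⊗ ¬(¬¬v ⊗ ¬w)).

¬v = 1 − 0.06 = 0.94
¬¬v = 1 − 0.94 = 0.06
¬w = 1 − 0.75 = 0.25
¬¬v ⊗ ¬w = max(0, 0.06 + 0.25 − 1) = max(0, -0.69) = 0.00
¬(¬¬v ⊗ ¬w) = 1 − 0.00 = 1.00
v ⊗ ¬(¬¬v ⊗ ¬w) = max(0, 0.06 + 1.00 − 1) = max(0, 0.06) = 0.06
¬(v ⊗ ¬(¬¬v ⊗ ¬w)) = 1 − 0.06 = 0.94

0.94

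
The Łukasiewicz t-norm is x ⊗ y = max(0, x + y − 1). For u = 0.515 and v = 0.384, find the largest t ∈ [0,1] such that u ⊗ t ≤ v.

The residuum of the Łukasiewicz t-norm gives the supremum: min(1, 1 − 0.515 + 0.384).
1 − 0.515 + 0.384 = 0.869, so t = min(1, 0.869) = 0.869.
Check: 0.515 ⊗ 0.869 = max(0, 0.384) = 0.384 ≤ 0.384.

0.869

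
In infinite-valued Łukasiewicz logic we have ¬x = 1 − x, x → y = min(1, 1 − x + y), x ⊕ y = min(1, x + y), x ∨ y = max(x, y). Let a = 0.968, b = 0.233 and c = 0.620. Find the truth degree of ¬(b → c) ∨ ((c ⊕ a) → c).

0.620

b → c = min(1, 1 − 0.233 + 0.620) = min(1, 1.387) = 1.000
¬(b → c) = 1 − 1.000 = 0.000
c ⊕ a = min(1, 0.620 + 0.968) = min(1, 1.588) = 1.000
(c ⊕ a) → c = min(1, 1 − 1.000 + 0.620) = min(1, 0.620) = 0.620
¬(b → c) ∨ ((c ⊕ a) → c) = max(0.000, 0.620) = 0.620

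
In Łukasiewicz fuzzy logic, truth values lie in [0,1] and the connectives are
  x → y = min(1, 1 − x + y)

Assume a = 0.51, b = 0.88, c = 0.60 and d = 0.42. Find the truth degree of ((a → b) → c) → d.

a → b = min(1, 1 − 0.51 + 0.88) = min(1, 1.37) = 1.00
(a → b) → c = min(1, 1 − 1.00 + 0.60) = min(1, 0.60) = 0.60
((a → b) → c) → d = min(1, 1 − 0.60 + 0.42) = min(1, 0.82) = 0.82

0.82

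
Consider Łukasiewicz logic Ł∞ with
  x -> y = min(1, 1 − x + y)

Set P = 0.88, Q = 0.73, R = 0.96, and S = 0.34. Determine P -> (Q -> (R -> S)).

0.77

R -> S = min(1, 1 − 0.96 + 0.34) = min(1, 0.38) = 0.38
Q -> (R -> S) = min(1, 1 − 0.73 + 0.38) = min(1, 0.65) = 0.65
P -> (Q -> (R -> S)) = min(1, 1 − 0.88 + 0.65) = min(1, 0.77) = 0.77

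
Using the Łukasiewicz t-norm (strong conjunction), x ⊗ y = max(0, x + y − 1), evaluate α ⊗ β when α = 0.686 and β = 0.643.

0.329

α ⊗ β = max(0, 0.686 + 0.643 − 1) = max(0, 0.329) = 0.329
For comparison, the Gödel (minimum) t-norm min(x, y) would give 0.643.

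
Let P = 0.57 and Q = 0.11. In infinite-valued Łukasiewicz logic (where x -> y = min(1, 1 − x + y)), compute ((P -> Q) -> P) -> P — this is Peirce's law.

0.57

P -> Q = min(1, 1 − 0.57 + 0.11) = min(1, 0.54) = 0.54
(P -> Q) -> P = min(1, 1 − 0.54 + 0.57) = min(1, 1.03) = 1.00
((P -> Q) -> P) -> P = min(1, 1 − 1.00 + 0.57) = min(1, 0.57) = 0.57
(The value 0.57 < 1 shows this instance is not satisfied; not a Ł∞-tautology in general.)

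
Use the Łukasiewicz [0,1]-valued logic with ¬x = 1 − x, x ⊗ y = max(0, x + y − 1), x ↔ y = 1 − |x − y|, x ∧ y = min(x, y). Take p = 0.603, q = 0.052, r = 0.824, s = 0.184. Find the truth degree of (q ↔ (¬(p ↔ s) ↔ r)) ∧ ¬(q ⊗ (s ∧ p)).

p ↔ s = 1 − |0.603 − 0.184| = 1 − 0.419 = 0.581
¬(p ↔ s) = 1 − 0.581 = 0.419
¬(p ↔ s) ↔ r = 1 − |0.419 − 0.824| = 1 − 0.405 = 0.595
q ↔ (¬(p ↔ s) ↔ r) = 1 − |0.052 − 0.595| = 1 − 0.543 = 0.457
s ∧ p = min(0.184, 0.603) = 0.184
q ⊗ (s ∧ p) = max(0, 0.052 + 0.184 − 1) = max(0, -0.764) = 0.000
¬(q ⊗ (s ∧ p)) = 1 − 0.000 = 1.000
(q ↔ (¬(p ↔ s) ↔ r)) ∧ ¬(q ⊗ (s ∧ p)) = min(0.457, 1.000) = 0.457

0.457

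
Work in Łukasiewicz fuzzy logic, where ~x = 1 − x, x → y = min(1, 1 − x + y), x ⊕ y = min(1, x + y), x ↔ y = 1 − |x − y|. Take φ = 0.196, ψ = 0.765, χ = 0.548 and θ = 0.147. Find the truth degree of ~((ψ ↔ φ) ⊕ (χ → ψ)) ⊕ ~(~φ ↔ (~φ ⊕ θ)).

ψ ↔ φ = 1 − |0.765 − 0.196| = 1 − 0.569 = 0.431
χ → ψ = min(1, 1 − 0.548 + 0.765) = min(1, 1.217) = 1.000
(ψ ↔ φ) ⊕ (χ → ψ) = min(1, 0.431 + 1.000) = min(1, 1.431) = 1.000
~((ψ ↔ φ) ⊕ (χ → ψ)) = 1 − 1.000 = 0.000
~φ = 1 − 0.196 = 0.804
~φ ⊕ θ = min(1, 0.804 + 0.147) = min(1, 0.951) = 0.951
~φ ↔ (~φ ⊕ θ) = 1 − |0.804 − 0.951| = 1 − 0.147 = 0.853
~(~φ ↔ (~φ ⊕ θ)) = 1 − 0.853 = 0.147
~((ψ ↔ φ) ⊕ (χ → ψ)) ⊕ ~(~φ ↔ (~φ ⊕ θ)) = min(1, 0.000 + 0.147) = min(1, 0.147) = 0.147

0.147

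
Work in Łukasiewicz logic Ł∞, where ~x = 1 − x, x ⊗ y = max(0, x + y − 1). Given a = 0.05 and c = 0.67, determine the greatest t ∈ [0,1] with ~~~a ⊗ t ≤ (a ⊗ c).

~a = 1 − 0.05 = 0.95
~~a = 1 − 0.95 = 0.05
~~~a = 1 − 0.05 = 0.95
So the left factor is ~~~a = 0.95.
a ⊗ c = max(0, 0.05 + 0.67 − 1) = max(0, -0.28) = 0.00
So the right-hand bound is a ⊗ c = 0.00.
The residuum of the Łukasiewicz t-norm gives the supremum: min(1, 1 − 0.95 + 0.00).
1 − 0.95 + 0.00 = 0.05, so t = min(1, 0.05) = 0.05.
Check: 0.95 ⊗ 0.05 = max(0, 0.00) = 0.00 ≤ 0.00.

0.05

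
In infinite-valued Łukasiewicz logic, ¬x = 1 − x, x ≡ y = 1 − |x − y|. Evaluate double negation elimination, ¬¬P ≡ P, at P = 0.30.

¬P = 1 − 0.30 = 0.70
¬¬P = 1 − 0.70 = 0.30
¬¬P ≡ P = 1 − |0.30 − 0.30| = 1 − 0.00 = 1.00
(As expected: always 1 in Ł∞ since negation is involutive.)

1.00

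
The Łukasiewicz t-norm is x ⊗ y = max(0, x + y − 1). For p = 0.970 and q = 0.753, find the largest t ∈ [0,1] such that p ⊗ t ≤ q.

The residuum of the Łukasiewicz t-norm gives the supremum: min(1, 1 − 0.970 + 0.753).
1 − 0.970 + 0.753 = 0.783, so t = min(1, 0.783) = 0.783.
Check: 0.970 ⊗ 0.783 = max(0, 0.753) = 0.753 ≤ 0.753.

0.783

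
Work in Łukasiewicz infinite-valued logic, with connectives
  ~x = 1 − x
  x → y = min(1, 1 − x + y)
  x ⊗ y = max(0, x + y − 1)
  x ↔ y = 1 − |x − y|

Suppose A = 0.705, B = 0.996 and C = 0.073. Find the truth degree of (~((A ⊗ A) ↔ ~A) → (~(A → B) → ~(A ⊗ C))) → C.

A ⊗ A = max(0, 0.705 + 0.705 − 1) = max(0, 0.410) = 0.410
~A = 1 − 0.705 = 0.295
(A ⊗ A) ↔ ~A = 1 − |0.410 − 0.295| = 1 − 0.115 = 0.885
~((A ⊗ A) ↔ ~A) = 1 − 0.885 = 0.115
A → B = min(1, 1 − 0.705 + 0.996) = min(1, 1.291) = 1.000
~(A → B) = 1 − 1.000 = 0.000
A ⊗ C = max(0, 0.705 + 0.073 − 1) = max(0, -0.222) = 0.000
~(A ⊗ C) = 1 − 0.000 = 1.000
~(A → B) → ~(A ⊗ C) = min(1, 1 − 0.000 + 1.000) = min(1, 2.000) = 1.000
~((A ⊗ A) ↔ ~A) → (~(A → B) → ~(A ⊗ C)) = min(1, 1 − 0.115 + 1.000) = min(1, 1.885) = 1.000
(~((A ⊗ A) ↔ ~A) → (~(A → B) → ~(A ⊗ C))) → C = min(1, 1 − 1.000 + 0.073) = min(1, 0.073) = 0.073

0.073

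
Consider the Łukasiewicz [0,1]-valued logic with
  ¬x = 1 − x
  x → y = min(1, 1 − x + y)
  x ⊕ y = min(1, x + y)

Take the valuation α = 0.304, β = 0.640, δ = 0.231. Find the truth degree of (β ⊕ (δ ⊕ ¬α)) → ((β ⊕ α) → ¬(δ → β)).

¬α = 1 − 0.304 = 0.696
δ ⊕ ¬α = min(1, 0.231 + 0.696) = min(1, 0.927) = 0.927
β ⊕ (δ ⊕ ¬α) = min(1, 0.640 + 0.927) = min(1, 1.567) = 1.000
β ⊕ α = min(1, 0.640 + 0.304) = min(1, 0.944) = 0.944
δ → β = min(1, 1 − 0.231 + 0.640) = min(1, 1.409) = 1.000
¬(δ → β) = 1 − 1.000 = 0.000
(β ⊕ α) → ¬(δ → β) = min(1, 1 − 0.944 + 0.000) = min(1, 0.056) = 0.056
(β ⊕ (δ ⊕ ¬α)) → ((β ⊕ α) → ¬(δ → β)) = min(1, 1 − 1.000 + 0.056) = min(1, 0.056) = 0.056

0.056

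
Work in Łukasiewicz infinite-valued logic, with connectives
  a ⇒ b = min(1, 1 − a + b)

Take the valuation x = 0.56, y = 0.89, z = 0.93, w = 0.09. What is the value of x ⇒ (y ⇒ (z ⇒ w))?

0.71

z ⇒ w = min(1, 1 − 0.93 + 0.09) = min(1, 0.16) = 0.16
y ⇒ (z ⇒ w) = min(1, 1 − 0.89 + 0.16) = min(1, 0.27) = 0.27
x ⇒ (y ⇒ (z ⇒ w)) = min(1, 1 − 0.56 + 0.27) = min(1, 0.71) = 0.71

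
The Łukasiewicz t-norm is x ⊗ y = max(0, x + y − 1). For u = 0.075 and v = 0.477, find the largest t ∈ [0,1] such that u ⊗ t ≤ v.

1.000

The residuum of the Łukasiewicz t-norm gives the supremum: min(1, 1 − 0.075 + 0.477).
1 − 0.075 + 0.477 = 1.402, so t = min(1, 1.402) = 1.000.
Check: 0.075 ⊗ 1.000 = max(0, 0.075) = 0.075 ≤ 0.477.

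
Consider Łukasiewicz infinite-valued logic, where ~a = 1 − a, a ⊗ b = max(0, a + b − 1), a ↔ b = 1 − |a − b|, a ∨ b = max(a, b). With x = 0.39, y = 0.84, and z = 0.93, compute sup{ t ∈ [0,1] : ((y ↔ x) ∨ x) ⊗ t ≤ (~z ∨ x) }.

y ↔ x = 1 − |0.84 − 0.39| = 1 − 0.45 = 0.55
(y ↔ x) ∨ x = max(0.55, 0.39) = 0.55
So the left factor is (y ↔ x) ∨ x = 0.55.
~z = 1 − 0.93 = 0.07
~z ∨ x = max(0.07, 0.39) = 0.39
So the right-hand bound is ~z ∨ x = 0.39.
The residuum of the Łukasiewicz t-norm gives the supremum: min(1, 1 − 0.55 + 0.39).
1 − 0.55 + 0.39 = 0.84, so t = min(1, 0.84) = 0.84.
Check: 0.55 ⊗ 0.84 = max(0, 0.39) = 0.39 ≤ 0.39.

0.84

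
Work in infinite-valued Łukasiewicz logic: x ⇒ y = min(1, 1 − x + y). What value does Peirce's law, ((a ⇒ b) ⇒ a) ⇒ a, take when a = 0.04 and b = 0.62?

a ⇒ b = min(1, 1 − 0.04 + 0.62) = min(1, 1.58) = 1.00
(a ⇒ b) ⇒ a = min(1, 1 − 1.00 + 0.04) = min(1, 0.04) = 0.04
((a ⇒ b) ⇒ a) ⇒ a = min(1, 1 − 0.04 + 0.04) = min(1, 1.00) = 1.00

1.00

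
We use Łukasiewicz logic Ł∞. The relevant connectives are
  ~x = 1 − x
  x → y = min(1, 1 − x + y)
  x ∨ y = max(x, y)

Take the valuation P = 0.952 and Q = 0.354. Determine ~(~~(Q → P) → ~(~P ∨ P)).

0.952

Q → P = min(1, 1 − 0.354 + 0.952) = min(1, 1.598) = 1.000
~(Q → P) = 1 − 1.000 = 0.000
~~(Q → P) = 1 − 0.000 = 1.000
~P = 1 − 0.952 = 0.048
~P ∨ P = max(0.048, 0.952) = 0.952
~(~P ∨ P) = 1 − 0.952 = 0.048
~~(Q → P) → ~(~P ∨ P) = min(1, 1 − 1.000 + 0.048) = min(1, 0.048) = 0.048
~(~~(Q → P) → ~(~P ∨ P)) = 1 − 0.048 = 0.952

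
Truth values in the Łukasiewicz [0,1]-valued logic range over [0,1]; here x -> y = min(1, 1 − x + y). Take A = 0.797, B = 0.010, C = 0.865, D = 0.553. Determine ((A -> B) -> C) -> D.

A -> B = min(1, 1 − 0.797 + 0.010) = min(1, 0.213) = 0.213
(A -> B) -> C = min(1, 1 − 0.213 + 0.865) = min(1, 1.652) = 1.000
((A -> B) -> C) -> D = min(1, 1 − 1.000 + 0.553) = min(1, 0.553) = 0.553

0.553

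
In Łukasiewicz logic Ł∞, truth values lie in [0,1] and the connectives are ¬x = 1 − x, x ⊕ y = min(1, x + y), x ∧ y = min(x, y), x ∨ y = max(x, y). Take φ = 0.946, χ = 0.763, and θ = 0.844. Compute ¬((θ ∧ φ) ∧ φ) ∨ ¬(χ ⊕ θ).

0.156

θ ∧ φ = min(0.844, 0.946) = 0.844
(θ ∧ φ) ∧ φ = min(0.844, 0.946) = 0.844
¬((θ ∧ φ) ∧ φ) = 1 − 0.844 = 0.156
χ ⊕ θ = min(1, 0.763 + 0.844) = min(1, 1.607) = 1.000
¬(χ ⊕ θ) = 1 − 1.000 = 0.000
¬((θ ∧ φ) ∧ φ) ∨ ¬(χ ⊕ θ) = max(0.156, 0.000) = 0.156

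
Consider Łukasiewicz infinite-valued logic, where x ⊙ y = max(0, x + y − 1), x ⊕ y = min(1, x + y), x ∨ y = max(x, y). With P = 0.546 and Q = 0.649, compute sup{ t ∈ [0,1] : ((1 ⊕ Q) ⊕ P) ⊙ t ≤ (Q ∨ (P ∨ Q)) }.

0.649

1 ⊕ Q = min(1, 1.000 + 0.649) = min(1, 1.649) = 1.000
(1 ⊕ Q) ⊕ P = min(1, 1.000 + 0.546) = min(1, 1.546) = 1.000
So the left factor is (1 ⊕ Q) ⊕ P = 1.000.
P ∨ Q = max(0.546, 0.649) = 0.649
Q ∨ (P ∨ Q) = max(0.649, 0.649) = 0.649
So the right-hand bound is Q ∨ (P ∨ Q) = 0.649.
The residuum of the Łukasiewicz t-norm gives the supremum: min(1, 1 − 1.000 + 0.649).
1 − 1.000 + 0.649 = 0.649, so t = min(1, 0.649) = 0.649.
Check: 1.000 ⊙ 0.649 = max(0, 0.649) = 0.649 ≤ 0.649.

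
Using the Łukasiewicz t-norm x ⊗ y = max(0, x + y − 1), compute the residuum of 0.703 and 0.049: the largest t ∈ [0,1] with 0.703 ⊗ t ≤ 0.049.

0.346

The residuum of the Łukasiewicz t-norm gives the supremum: min(1, 1 − 0.703 + 0.049).
1 − 0.703 + 0.049 = 0.346, so t = min(1, 0.346) = 0.346.
Check: 0.703 ⊗ 0.346 = max(0, 0.049) = 0.049 ≤ 0.049.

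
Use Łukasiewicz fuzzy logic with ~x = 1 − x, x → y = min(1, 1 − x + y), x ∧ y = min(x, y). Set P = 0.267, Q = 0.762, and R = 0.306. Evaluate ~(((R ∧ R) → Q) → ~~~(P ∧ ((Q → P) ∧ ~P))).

R ∧ R = min(0.306, 0.306) = 0.306
(R ∧ R) → Q = min(1, 1 − 0.306 + 0.762) = min(1, 1.456) = 1.000
Q → P = min(1, 1 − 0.762 + 0.267) = min(1, 0.505) = 0.505
~P = 1 − 0.267 = 0.733
(Q → P) ∧ ~P = min(0.505, 0.733) = 0.505
P ∧ ((Q → P) ∧ ~P) = min(0.267, 0.505) = 0.267
~(P ∧ ((Q → P) ∧ ~P)) = 1 − 0.267 = 0.733
~~(P ∧ ((Q → P) ∧ ~P)) = 1 − 0.733 = 0.267
~~~(P ∧ ((Q → P) ∧ ~P)) = 1 − 0.267 = 0.733
((R ∧ R) → Q) → ~~~(P ∧ ((Q → P) ∧ ~P)) = min(1, 1 − 1.000 + 0.733) = min(1, 0.733) = 0.733
~(((R ∧ R) → Q) → ~~~(P ∧ ((Q → P) ∧ ~P))) = 1 − 0.733 = 0.267

0.267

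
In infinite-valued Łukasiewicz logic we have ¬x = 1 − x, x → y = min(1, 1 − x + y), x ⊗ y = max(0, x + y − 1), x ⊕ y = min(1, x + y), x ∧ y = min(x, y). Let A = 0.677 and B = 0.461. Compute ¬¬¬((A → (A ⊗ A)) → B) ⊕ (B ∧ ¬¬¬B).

A ⊗ A = max(0, 0.677 + 0.677 − 1) = max(0, 0.354) = 0.354
A → (A ⊗ A) = min(1, 1 − 0.677 + 0.354) = min(1, 0.677) = 0.677
(A → (A ⊗ A)) → B = min(1, 1 − 0.677 + 0.461) = min(1, 0.784) = 0.784
¬((A → (A ⊗ A)) → B) = 1 − 0.784 = 0.216
¬¬((A → (A ⊗ A)) → B) = 1 − 0.216 = 0.784
¬¬¬((A → (A ⊗ A)) → B) = 1 − 0.784 = 0.216
¬B = 1 − 0.461 = 0.539
¬¬B = 1 − 0.539 = 0.461
¬¬¬B = 1 − 0.461 = 0.539
B ∧ ¬¬¬B = min(0.461, 0.539) = 0.461
¬¬¬((A → (A ⊗ A)) → B) ⊕ (B ∧ ¬¬¬B) = min(1, 0.216 + 0.461) = min(1, 0.677) = 0.677

0.677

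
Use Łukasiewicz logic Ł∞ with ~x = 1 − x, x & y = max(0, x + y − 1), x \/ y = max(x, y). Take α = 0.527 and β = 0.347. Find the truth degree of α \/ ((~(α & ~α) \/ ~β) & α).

0.527

~α = 1 − 0.527 = 0.473
α & ~α = max(0, 0.527 + 0.473 − 1) = max(0, 0.000) = 0.000
~(α & ~α) = 1 − 0.000 = 1.000
~β = 1 − 0.347 = 0.653
~(α & ~α) \/ ~β = max(1.000, 0.653) = 1.000
(~(α & ~α) \/ ~β) & α = max(0, 1.000 + 0.527 − 1) = max(0, 0.527) = 0.527
α \/ ((~(α & ~α) \/ ~β) & α) = max(0.527, 0.527) = 0.527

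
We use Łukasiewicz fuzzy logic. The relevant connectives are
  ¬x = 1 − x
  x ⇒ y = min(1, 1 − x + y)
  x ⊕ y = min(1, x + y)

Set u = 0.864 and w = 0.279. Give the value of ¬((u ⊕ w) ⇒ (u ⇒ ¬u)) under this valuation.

u ⊕ w = min(1, 0.864 + 0.279) = min(1, 1.143) = 1.000
¬u = 1 − 0.864 = 0.136
u ⇒ ¬u = min(1, 1 − 0.864 + 0.136) = min(1, 0.272) = 0.272
(u ⊕ w) ⇒ (u ⇒ ¬u) = min(1, 1 − 1.000 + 0.272) = min(1, 0.272) = 0.272
¬((u ⊕ w) ⇒ (u ⇒ ¬u)) = 1 − 0.272 = 0.728

0.728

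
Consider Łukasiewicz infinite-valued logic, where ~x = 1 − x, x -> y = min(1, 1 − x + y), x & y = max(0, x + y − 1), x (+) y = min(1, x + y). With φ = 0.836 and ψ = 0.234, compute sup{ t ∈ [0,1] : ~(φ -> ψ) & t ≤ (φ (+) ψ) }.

1.000

φ -> ψ = min(1, 1 − 0.836 + 0.234) = min(1, 0.398) = 0.398
~(φ -> ψ) = 1 − 0.398 = 0.602
So the left factor is ~(φ -> ψ) = 0.602.
φ (+) ψ = min(1, 0.836 + 0.234) = min(1, 1.070) = 1.000
So the right-hand bound is φ (+) ψ = 1.000.
The residuum of the Łukasiewicz t-norm gives the supremum: min(1, 1 − 0.602 + 1.000).
1 − 0.602 + 1.000 = 1.398, so t = min(1, 1.398) = 1.000.
Check: 0.602 & 1.000 = max(0, 0.602) = 0.602 ≤ 1.000.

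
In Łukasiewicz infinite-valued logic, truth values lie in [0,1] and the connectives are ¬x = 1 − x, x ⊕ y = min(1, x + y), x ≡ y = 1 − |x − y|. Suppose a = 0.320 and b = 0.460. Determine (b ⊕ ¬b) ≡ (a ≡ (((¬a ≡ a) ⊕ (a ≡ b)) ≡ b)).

0.860

¬b = 1 − 0.460 = 0.540
b ⊕ ¬b = min(1, 0.460 + 0.540) = min(1, 1.000) = 1.000
¬a = 1 − 0.320 = 0.680
¬a ≡ a = 1 − |0.680 − 0.320| = 1 − 0.360 = 0.640
a ≡ b = 1 − |0.320 − 0.460| = 1 − 0.140 = 0.860
(¬a ≡ a) ⊕ (a ≡ b) = min(1, 0.640 + 0.860) = min(1, 1.500) = 1.000
((¬a ≡ a) ⊕ (a ≡ b)) ≡ b = 1 − |1.000 − 0.460| = 1 − 0.540 = 0.460
a ≡ (((¬a ≡ a) ⊕ (a ≡ b)) ≡ b) = 1 − |0.320 − 0.460| = 1 − 0.140 = 0.860
(b ⊕ ¬b) ≡ (a ≡ (((¬a ≡ a) ⊕ (a ≡ b)) ≡ b)) = 1 − |1.000 − 0.860| = 1 − 0.140 = 0.860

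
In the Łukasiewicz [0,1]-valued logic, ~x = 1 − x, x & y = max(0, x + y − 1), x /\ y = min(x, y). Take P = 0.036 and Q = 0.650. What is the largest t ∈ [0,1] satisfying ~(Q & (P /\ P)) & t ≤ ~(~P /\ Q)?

0.350

P /\ P = min(0.036, 0.036) = 0.036
Q & (P /\ P) = max(0, 0.650 + 0.036 − 1) = max(0, -0.314) = 0.000
~(Q & (P /\ P)) = 1 − 0.000 = 1.000
So the left factor is ~(Q & (P /\ P)) = 1.000.
~P = 1 − 0.036 = 0.964
~P /\ Q = min(0.964, 0.650) = 0.650
~(~P /\ Q) = 1 − 0.650 = 0.350
So the right-hand bound is ~(~P /\ Q) = 0.350.
The residuum of the Łukasiewicz t-norm gives the supremum: min(1, 1 − 1.000 + 0.350).
1 − 1.000 + 0.350 = 0.350, so t = min(1, 0.350) = 0.350.
Check: 1.000 & 0.350 = max(0, 0.350) = 0.350 ≤ 0.350.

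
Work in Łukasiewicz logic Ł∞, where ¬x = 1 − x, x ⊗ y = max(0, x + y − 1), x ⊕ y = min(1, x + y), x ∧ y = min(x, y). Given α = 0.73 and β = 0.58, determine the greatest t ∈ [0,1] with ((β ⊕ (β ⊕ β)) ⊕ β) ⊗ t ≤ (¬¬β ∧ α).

0.58

β ⊕ β = min(1, 0.58 + 0.58) = min(1, 1.16) = 1.00
β ⊕ (β ⊕ β) = min(1, 0.58 + 1.00) = min(1, 1.58) = 1.00
(β ⊕ (β ⊕ β)) ⊕ β = min(1, 1.00 + 0.58) = min(1, 1.58) = 1.00
So the left factor is (β ⊕ (β ⊕ β)) ⊕ β = 1.00.
¬β = 1 − 0.58 = 0.42
¬¬β = 1 − 0.42 = 0.58
¬¬β ∧ α = min(0.58, 0.73) = 0.58
So the right-hand bound is ¬¬β ∧ α = 0.58.
The residuum of the Łukasiewicz t-norm gives the supremum: min(1, 1 − 1.00 + 0.58).
1 − 1.00 + 0.58 = 0.58, so t = min(1, 0.58) = 0.58.
Check: 1.00 ⊗ 0.58 = max(0, 0.58) = 0.58 ≤ 0.58.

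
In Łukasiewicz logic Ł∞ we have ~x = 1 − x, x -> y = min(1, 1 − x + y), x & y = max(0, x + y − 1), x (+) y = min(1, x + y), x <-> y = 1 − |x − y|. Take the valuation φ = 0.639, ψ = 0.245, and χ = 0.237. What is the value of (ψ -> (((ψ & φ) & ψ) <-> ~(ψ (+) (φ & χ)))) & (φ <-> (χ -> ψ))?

ψ & φ = max(0, 0.245 + 0.639 − 1) = max(0, -0.116) = 0.000
(ψ & φ) & ψ = max(0, 0.000 + 0.245 − 1) = max(0, -0.755) = 0.000
φ & χ = max(0, 0.639 + 0.237 − 1) = max(0, -0.124) = 0.000
ψ (+) (φ & χ) = min(1, 0.245 + 0.000) = min(1, 0.245) = 0.245
~(ψ (+) (φ & χ)) = 1 − 0.245 = 0.755
((ψ & φ) & ψ) <-> ~(ψ (+) (φ & χ)) = 1 − |0.000 − 0.755| = 1 − 0.755 = 0.245
ψ -> (((ψ & φ) & ψ) <-> ~(ψ (+) (φ & χ))) = min(1, 1 − 0.245 + 0.245) = min(1, 1.000) = 1.000
χ -> ψ = min(1, 1 − 0.237 + 0.245) = min(1, 1.008) = 1.000
φ <-> (χ -> ψ) = 1 − |0.639 − 1.000| = 1 − 0.361 = 0.639
(ψ -> (((ψ & φ) & ψ) <-> ~(ψ (+) (φ & χ)))) & (φ <-> (χ -> ψ)) = max(0, 1.000 + 0.639 − 1) = max(0, 0.639) = 0.639

0.639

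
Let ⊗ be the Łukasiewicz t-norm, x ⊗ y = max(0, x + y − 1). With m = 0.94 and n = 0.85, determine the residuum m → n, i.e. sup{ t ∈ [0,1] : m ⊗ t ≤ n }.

The residuum of the Łukasiewicz t-norm gives the supremum: min(1, 1 − 0.94 + 0.85).
1 − 0.94 + 0.85 = 0.91, so t = min(1, 0.91) = 0.91.
Check: 0.94 ⊗ 0.91 = max(0, 0.85) = 0.85 ≤ 0.85.

0.91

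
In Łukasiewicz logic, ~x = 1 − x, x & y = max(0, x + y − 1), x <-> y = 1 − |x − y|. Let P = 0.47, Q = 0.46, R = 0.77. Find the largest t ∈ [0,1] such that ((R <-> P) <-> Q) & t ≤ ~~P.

R <-> P = 1 − |0.77 − 0.47| = 1 − 0.30 = 0.70
(R <-> P) <-> Q = 1 − |0.70 − 0.46| = 1 − 0.24 = 0.76
So the left factor is (R <-> P) <-> Q = 0.76.
~P = 1 − 0.47 = 0.53
~~P = 1 − 0.53 = 0.47
So the right-hand bound is ~~P = 0.47.
The residuum of the Łukasiewicz t-norm gives the supremum: min(1, 1 − 0.76 + 0.47).
1 − 0.76 + 0.47 = 0.71, so t = min(1, 0.71) = 0.71.
Check: 0.76 & 0.71 = max(0, 0.47) = 0.47 ≤ 0.47.

0.71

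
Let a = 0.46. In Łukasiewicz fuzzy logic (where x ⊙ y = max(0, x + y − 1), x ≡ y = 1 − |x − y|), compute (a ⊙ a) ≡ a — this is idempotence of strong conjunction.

0.54

a ⊙ a = max(0, 0.46 + 0.46 − 1) = max(0, -0.08) = 0.00
(a ⊙ a) ≡ a = 1 − |0.00 − 0.46| = 1 − 0.46 = 0.54
(The value 0.54 < 1 shows this instance is not satisfied; fails in Ł∞ since a ⊗ a = max(0, 2a−1) ≠ a in general.)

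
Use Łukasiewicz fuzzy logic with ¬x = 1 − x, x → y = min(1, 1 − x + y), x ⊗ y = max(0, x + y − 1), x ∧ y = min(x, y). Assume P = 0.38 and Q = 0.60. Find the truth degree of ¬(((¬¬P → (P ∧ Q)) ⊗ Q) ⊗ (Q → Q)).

0.40

¬P = 1 − 0.38 = 0.62
¬¬P = 1 − 0.62 = 0.38
P ∧ Q = min(0.38, 0.60) = 0.38
¬¬P → (P ∧ Q) = min(1, 1 − 0.38 + 0.38) = min(1, 1.00) = 1.00
(¬¬P → (P ∧ Q)) ⊗ Q = max(0, 1.00 + 0.60 − 1) = max(0, 0.60) = 0.60
Q → Q = min(1, 1 − 0.60 + 0.60) = min(1, 1.00) = 1.00
((¬¬P → (P ∧ Q)) ⊗ Q) ⊗ (Q → Q) = max(0, 0.60 + 1.00 − 1) = max(0, 0.60) = 0.60
¬(((¬¬P → (P ∧ Q)) ⊗ Q) ⊗ (Q → Q)) = 1 − 0.60 = 0.40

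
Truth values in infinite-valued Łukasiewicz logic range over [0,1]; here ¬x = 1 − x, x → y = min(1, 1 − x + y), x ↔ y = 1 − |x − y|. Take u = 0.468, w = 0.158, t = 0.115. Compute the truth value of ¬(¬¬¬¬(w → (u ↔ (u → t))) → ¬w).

0.158

u → t = min(1, 1 − 0.468 + 0.115) = min(1, 0.647) = 0.647
u ↔ (u → t) = 1 − |0.468 − 0.647| = 1 − 0.179 = 0.821
w → (u ↔ (u → t)) = min(1, 1 − 0.158 + 0.821) = min(1, 1.663) = 1.000
¬(w → (u ↔ (u → t))) = 1 − 1.000 = 0.000
¬¬(w → (u ↔ (u → t))) = 1 − 0.000 = 1.000
¬¬¬(w → (u ↔ (u → t))) = 1 − 1.000 = 0.000
¬¬¬¬(w → (u ↔ (u → t))) = 1 − 0.000 = 1.000
¬w = 1 − 0.158 = 0.842
¬¬¬¬(w → (u ↔ (u → t))) → ¬w = min(1, 1 − 1.000 + 0.842) = min(1, 0.842) = 0.842
¬(¬¬¬¬(w → (u ↔ (u → t))) → ¬w) = 1 − 0.842 = 0.158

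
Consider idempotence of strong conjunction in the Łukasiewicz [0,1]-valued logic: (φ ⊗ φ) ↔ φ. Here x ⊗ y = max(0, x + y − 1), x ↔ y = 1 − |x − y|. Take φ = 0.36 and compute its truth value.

φ ⊗ φ = max(0, 0.36 + 0.36 − 1) = max(0, -0.28) = 0.00
(φ ⊗ φ) ↔ φ = 1 − |0.00 − 0.36| = 1 − 0.36 = 0.64
(The value 0.64 < 1 shows this instance is not satisfied; fails in Ł∞ since a ⊗ a = max(0, 2a−1) ≠ a in general.)

0.64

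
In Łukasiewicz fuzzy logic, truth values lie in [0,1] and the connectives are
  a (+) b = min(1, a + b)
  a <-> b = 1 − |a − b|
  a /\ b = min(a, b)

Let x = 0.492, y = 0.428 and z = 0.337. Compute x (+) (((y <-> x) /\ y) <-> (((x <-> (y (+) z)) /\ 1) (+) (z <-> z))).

y <-> x = 1 − |0.428 − 0.492| = 1 − 0.064 = 0.936
(y <-> x) /\ y = min(0.936, 0.428) = 0.428
y (+) z = min(1, 0.428 + 0.337) = min(1, 0.765) = 0.765
x <-> (y (+) z) = 1 − |0.492 − 0.765| = 1 − 0.273 = 0.727
(x <-> (y (+) z)) /\ 1 = min(0.727, 1.000) = 0.727
z <-> z = 1 − |0.337 − 0.337| = 1 − 0.000 = 1.000
((x <-> (y (+) z)) /\ 1) (+) (z <-> z) = min(1, 0.727 + 1.000) = min(1, 1.727) = 1.000
((y <-> x) /\ y) <-> (((x <-> (y (+) z)) /\ 1) (+) (z <-> z)) = 1 − |0.428 − 1.000| = 1 − 0.572 = 0.428
x (+) (((y <-> x) /\ y) <-> (((x <-> (y (+) z)) /\ 1) (+) (z <-> z))) = min(1, 0.492 + 0.428) = min(1, 0.920) = 0.920

0.920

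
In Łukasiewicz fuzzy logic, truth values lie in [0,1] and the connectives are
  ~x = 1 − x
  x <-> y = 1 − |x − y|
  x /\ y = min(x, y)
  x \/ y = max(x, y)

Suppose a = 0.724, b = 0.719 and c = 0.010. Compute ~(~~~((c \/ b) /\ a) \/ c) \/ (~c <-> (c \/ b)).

c \/ b = max(0.010, 0.719) = 0.719
(c \/ b) /\ a = min(0.719, 0.724) = 0.719
~((c \/ b) /\ a) = 1 − 0.719 = 0.281
~~((c \/ b) /\ a) = 1 − 0.281 = 0.719
~~~((c \/ b) /\ a) = 1 − 0.719 = 0.281
~~~((c \/ b) /\ a) \/ c = max(0.281, 0.010) = 0.281
~(~~~((c \/ b) /\ a) \/ c) = 1 − 0.281 = 0.719
~c = 1 − 0.010 = 0.990
~c <-> (c \/ b) = 1 − |0.990 − 0.719| = 1 − 0.271 = 0.729
~(~~~((c \/ b) /\ a) \/ c) \/ (~c <-> (c \/ b)) = max(0.719, 0.729) = 0.729

0.729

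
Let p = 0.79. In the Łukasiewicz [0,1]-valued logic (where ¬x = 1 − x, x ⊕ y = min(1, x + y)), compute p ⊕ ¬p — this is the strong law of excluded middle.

¬p = 1 − 0.79 = 0.21
p ⊕ ¬p = min(1, 0.79 + 0.21) = min(1, 1.00) = 1.00
(As expected: always 1 in Ł∞ since a ⊕ (1−a) = 1.)

1.00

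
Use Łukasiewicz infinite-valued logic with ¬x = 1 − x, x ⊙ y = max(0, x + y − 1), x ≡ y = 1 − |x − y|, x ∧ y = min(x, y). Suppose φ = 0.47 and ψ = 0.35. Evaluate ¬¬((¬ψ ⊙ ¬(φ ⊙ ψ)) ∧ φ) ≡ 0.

¬ψ = 1 − 0.35 = 0.65
φ ⊙ ψ = max(0, 0.47 + 0.35 − 1) = max(0, -0.18) = 0.00
¬(φ ⊙ ψ) = 1 − 0.00 = 1.00
¬ψ ⊙ ¬(φ ⊙ ψ) = max(0, 0.65 + 1.00 − 1) = max(0, 0.65) = 0.65
(¬ψ ⊙ ¬(φ ⊙ ψ)) ∧ φ = min(0.65, 0.47) = 0.47
¬((¬ψ ⊙ ¬(φ ⊙ ψ)) ∧ φ) = 1 − 0.47 = 0.53
¬¬((¬ψ ⊙ ¬(φ ⊙ ψ)) ∧ φ) = 1 − 0.53 = 0.47
¬¬((¬ψ ⊙ ¬(φ ⊙ ψ)) ∧ φ) ≡ 0 = 1 − |0.47 − 0.00| = 1 − 0.47 = 0.53

0.53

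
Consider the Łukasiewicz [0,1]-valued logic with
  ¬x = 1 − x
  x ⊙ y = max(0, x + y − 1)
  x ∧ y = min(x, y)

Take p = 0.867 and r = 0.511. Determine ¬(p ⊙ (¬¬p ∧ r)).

0.622

¬p = 1 − 0.867 = 0.133
¬¬p = 1 − 0.133 = 0.867
¬¬p ∧ r = min(0.867, 0.511) = 0.511
p ⊙ (¬¬p ∧ r) = max(0, 0.867 + 0.511 − 1) = max(0, 0.378) = 0.378
¬(p ⊙ (¬¬p ∧ r)) = 1 − 0.378 = 0.622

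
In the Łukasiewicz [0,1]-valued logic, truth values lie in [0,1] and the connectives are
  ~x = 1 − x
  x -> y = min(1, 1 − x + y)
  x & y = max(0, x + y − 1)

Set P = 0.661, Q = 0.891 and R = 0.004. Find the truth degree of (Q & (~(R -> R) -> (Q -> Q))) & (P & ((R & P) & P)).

0.000

R -> R = min(1, 1 − 0.004 + 0.004) = min(1, 1.000) = 1.000
~(R -> R) = 1 − 1.000 = 0.000
Q -> Q = min(1, 1 − 0.891 + 0.891) = min(1, 1.000) = 1.000
~(R -> R) -> (Q -> Q) = min(1, 1 − 0.000 + 1.000) = min(1, 2.000) = 1.000
Q & (~(R -> R) -> (Q -> Q)) = max(0, 0.891 + 1.000 − 1) = max(0, 0.891) = 0.891
R & P = max(0, 0.004 + 0.661 − 1) = max(0, -0.335) = 0.000
(R & P) & P = max(0, 0.000 + 0.661 − 1) = max(0, -0.339) = 0.000
P & ((R & P) & P) = max(0, 0.661 + 0.000 − 1) = max(0, -0.339) = 0.000
(Q & (~(R -> R) -> (Q -> Q))) & (P & ((R & P) & P)) = max(0, 0.891 + 0.000 − 1) = max(0, -0.109) = 0.000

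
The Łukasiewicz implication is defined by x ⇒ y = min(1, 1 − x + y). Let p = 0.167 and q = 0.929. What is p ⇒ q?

1.000

p ⇒ q = min(1, 1 − 0.167 + 0.929) = min(1, 1.762) = 1.000
For comparison, the Gödel implication (1 if x ≤ y else y) would give 1.000.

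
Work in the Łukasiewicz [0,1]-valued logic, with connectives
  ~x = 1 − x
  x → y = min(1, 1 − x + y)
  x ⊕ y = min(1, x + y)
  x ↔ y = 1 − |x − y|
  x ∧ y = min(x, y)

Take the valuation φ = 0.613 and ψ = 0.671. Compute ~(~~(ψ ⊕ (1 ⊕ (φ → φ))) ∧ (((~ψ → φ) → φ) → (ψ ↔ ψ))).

φ → φ = min(1, 1 − 0.613 + 0.613) = min(1, 1.000) = 1.000
1 ⊕ (φ → φ) = min(1, 1.000 + 1.000) = min(1, 2.000) = 1.000
ψ ⊕ (1 ⊕ (φ → φ)) = min(1, 0.671 + 1.000) = min(1, 1.671) = 1.000
~(ψ ⊕ (1 ⊕ (φ → φ))) = 1 − 1.000 = 0.000
~~(ψ ⊕ (1 ⊕ (φ → φ))) = 1 − 0.000 = 1.000
~ψ = 1 − 0.671 = 0.329
~ψ → φ = min(1, 1 − 0.329 + 0.613) = min(1, 1.284) = 1.000
(~ψ → φ) → φ = min(1, 1 − 1.000 + 0.613) = min(1, 0.613) = 0.613
ψ ↔ ψ = 1 − |0.671 − 0.671| = 1 − 0.000 = 1.000
((~ψ → φ) → φ) → (ψ ↔ ψ) = min(1, 1 − 0.613 + 1.000) = min(1, 1.387) = 1.000
~~(ψ ⊕ (1 ⊕ (φ → φ))) ∧ (((~ψ → φ) → φ) → (ψ ↔ ψ)) = min(1.000, 1.000) = 1.000
~(~~(ψ ⊕ (1 ⊕ (φ → φ))) ∧ (((~ψ → φ) → φ) → (ψ ↔ ψ))) = 1 − 1.000 = 0.000

0.000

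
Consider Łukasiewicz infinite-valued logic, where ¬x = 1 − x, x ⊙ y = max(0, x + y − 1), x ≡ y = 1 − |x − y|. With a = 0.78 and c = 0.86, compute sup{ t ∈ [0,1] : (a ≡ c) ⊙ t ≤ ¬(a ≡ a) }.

0.08

a ≡ c = 1 − |0.78 − 0.86| = 1 − 0.08 = 0.92
So the left factor is a ≡ c = 0.92.
a ≡ a = 1 − |0.78 − 0.78| = 1 − 0.00 = 1.00
¬(a ≡ a) = 1 − 1.00 = 0.00
So the right-hand bound is ¬(a ≡ a) = 0.00.
The residuum of the Łukasiewicz t-norm gives the supremum: min(1, 1 − 0.92 + 0.00).
1 − 0.92 + 0.00 = 0.08, so t = min(1, 0.08) = 0.08.
Check: 0.92 ⊙ 0.08 = max(0, 0.00) = 0.00 ≤ 0.00.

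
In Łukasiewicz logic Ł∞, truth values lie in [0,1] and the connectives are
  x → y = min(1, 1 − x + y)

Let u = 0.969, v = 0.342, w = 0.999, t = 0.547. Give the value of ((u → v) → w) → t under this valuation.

u → v = min(1, 1 − 0.969 + 0.342) = min(1, 0.373) = 0.373
(u → v) → w = min(1, 1 − 0.373 + 0.999) = min(1, 1.626) = 1.000
((u → v) → w) → t = min(1, 1 − 1.000 + 0.547) = min(1, 0.547) = 0.547

0.547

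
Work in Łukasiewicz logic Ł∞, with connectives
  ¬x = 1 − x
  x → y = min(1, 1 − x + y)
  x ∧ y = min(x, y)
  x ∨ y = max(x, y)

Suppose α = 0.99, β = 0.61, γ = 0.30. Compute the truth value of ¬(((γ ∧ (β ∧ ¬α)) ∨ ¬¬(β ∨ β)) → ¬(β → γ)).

¬α = 1 − 0.99 = 0.01
β ∧ ¬α = min(0.61, 0.01) = 0.01
γ ∧ (β ∧ ¬α) = min(0.30, 0.01) = 0.01
β ∨ β = max(0.61, 0.61) = 0.61
¬(β ∨ β) = 1 − 0.61 = 0.39
¬¬(β ∨ β) = 1 − 0.39 = 0.61
(γ ∧ (β ∧ ¬α)) ∨ ¬¬(β ∨ β) = max(0.01, 0.61) = 0.61
β → γ = min(1, 1 − 0.61 + 0.30) = min(1, 0.69) = 0.69
¬(β → γ) = 1 − 0.69 = 0.31
((γ ∧ (β ∧ ¬α)) ∨ ¬¬(β ∨ β)) → ¬(β → γ) = min(1, 1 − 0.61 + 0.31) = min(1, 0.70) = 0.70
¬(((γ ∧ (β ∧ ¬α)) ∨ ¬¬(β ∨ β)) → ¬(β → γ)) = 1 − 0.70 = 0.30

0.30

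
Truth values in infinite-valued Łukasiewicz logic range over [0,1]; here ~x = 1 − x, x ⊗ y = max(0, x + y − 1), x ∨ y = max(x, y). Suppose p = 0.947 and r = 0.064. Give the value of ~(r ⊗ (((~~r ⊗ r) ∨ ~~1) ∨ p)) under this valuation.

~r = 1 − 0.064 = 0.936
~~r = 1 − 0.936 = 0.064
~~r ⊗ r = max(0, 0.064 + 0.064 − 1) = max(0, -0.872) = 0.000
~1 = 1 − 1.000 = 0.000
~~1 = 1 − 0.000 = 1.000
(~~r ⊗ r) ∨ ~~1 = max(0.000, 1.000) = 1.000
((~~r ⊗ r) ∨ ~~1) ∨ p = max(1.000, 0.947) = 1.000
r ⊗ (((~~r ⊗ r) ∨ ~~1) ∨ p) = max(0, 0.064 + 1.000 − 1) = max(0, 0.064) = 0.064
~(r ⊗ (((~~r ⊗ r) ∨ ~~1) ∨ p)) = 1 − 0.064 = 0.936

0.936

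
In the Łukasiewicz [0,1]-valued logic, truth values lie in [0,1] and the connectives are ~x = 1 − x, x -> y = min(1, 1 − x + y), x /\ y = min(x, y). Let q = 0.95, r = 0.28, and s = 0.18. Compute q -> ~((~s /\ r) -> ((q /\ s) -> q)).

0.05

~s = 1 − 0.18 = 0.82
~s /\ r = min(0.82, 0.28) = 0.28
q /\ s = min(0.95, 0.18) = 0.18
(q /\ s) -> q = min(1, 1 − 0.18 + 0.95) = min(1, 1.77) = 1.00
(~s /\ r) -> ((q /\ s) -> q) = min(1, 1 − 0.28 + 1.00) = min(1, 1.72) = 1.00
~((~s /\ r) -> ((q /\ s) -> q)) = 1 − 1.00 = 0.00
q -> ~((~s /\ r) -> ((q /\ s) -> q)) = min(1, 1 − 0.95 + 0.00) = min(1, 0.05) = 0.05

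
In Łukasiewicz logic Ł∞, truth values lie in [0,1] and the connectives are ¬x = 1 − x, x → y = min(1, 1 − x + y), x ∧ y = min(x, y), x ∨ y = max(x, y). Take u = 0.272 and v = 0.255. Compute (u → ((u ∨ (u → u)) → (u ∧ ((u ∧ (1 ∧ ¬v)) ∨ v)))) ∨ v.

1.000

u → u = min(1, 1 − 0.272 + 0.272) = min(1, 1.000) = 1.000
u ∨ (u → u) = max(0.272, 1.000) = 1.000
¬v = 1 − 0.255 = 0.745
1 ∧ ¬v = min(1.000, 0.745) = 0.745
u ∧ (1 ∧ ¬v) = min(0.272, 0.745) = 0.272
(u ∧ (1 ∧ ¬v)) ∨ v = max(0.272, 0.255) = 0.272
u ∧ ((u ∧ (1 ∧ ¬v)) ∨ v) = min(0.272, 0.272) = 0.272
(u ∨ (u → u)) → (u ∧ ((u ∧ (1 ∧ ¬v)) ∨ v)) = min(1, 1 − 1.000 + 0.272) = min(1, 0.272) = 0.272
u → ((u ∨ (u → u)) → (u ∧ ((u ∧ (1 ∧ ¬v)) ∨ v))) = min(1, 1 − 0.272 + 0.272) = min(1, 1.000) = 1.000
(u → ((u ∨ (u → u)) → (u ∧ ((u ∧ (1 ∧ ¬v)) ∨ v)))) ∨ v = max(1.000, 0.255) = 1.000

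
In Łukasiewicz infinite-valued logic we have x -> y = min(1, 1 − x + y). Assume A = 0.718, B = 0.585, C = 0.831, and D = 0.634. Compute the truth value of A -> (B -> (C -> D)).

1.000

C -> D = min(1, 1 − 0.831 + 0.634) = min(1, 0.803) = 0.803
B -> (C -> D) = min(1, 1 − 0.585 + 0.803) = min(1, 1.218) = 1.000
A -> (B -> (C -> D)) = min(1, 1 − 0.718 + 1.000) = min(1, 1.282) = 1.000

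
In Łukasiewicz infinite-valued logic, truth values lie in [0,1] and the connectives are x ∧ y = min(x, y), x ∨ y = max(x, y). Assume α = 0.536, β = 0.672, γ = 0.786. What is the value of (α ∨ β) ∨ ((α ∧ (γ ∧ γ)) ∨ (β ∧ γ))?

0.672

α ∨ β = max(0.536, 0.672) = 0.672
γ ∧ γ = min(0.786, 0.786) = 0.786
α ∧ (γ ∧ γ) = min(0.536, 0.786) = 0.536
β ∧ γ = min(0.672, 0.786) = 0.672
(α ∧ (γ ∧ γ)) ∨ (β ∧ γ) = max(0.536, 0.672) = 0.672
(α ∨ β) ∨ ((α ∧ (γ ∧ γ)) ∨ (β ∧ γ)) = max(0.672, 0.672) = 0.672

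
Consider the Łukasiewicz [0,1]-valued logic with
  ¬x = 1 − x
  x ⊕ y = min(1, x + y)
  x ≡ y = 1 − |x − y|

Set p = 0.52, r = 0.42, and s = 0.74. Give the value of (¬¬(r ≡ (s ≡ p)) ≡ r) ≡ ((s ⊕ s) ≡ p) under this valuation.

s ≡ p = 1 − |0.74 − 0.52| = 1 − 0.22 = 0.78
r ≡ (s ≡ p) = 1 − |0.42 − 0.78| = 1 − 0.36 = 0.64
¬(r ≡ (s ≡ p)) = 1 − 0.64 = 0.36
¬¬(r ≡ (s ≡ p)) = 1 − 0.36 = 0.64
¬¬(r ≡ (s ≡ p)) ≡ r = 1 − |0.64 − 0.42| = 1 − 0.22 = 0.78
s ⊕ s = min(1, 0.74 + 0.74) = min(1, 1.48) = 1.00
(s ⊕ s) ≡ p = 1 − |1.00 − 0.52| = 1 − 0.48 = 0.52
(¬¬(r ≡ (s ≡ p)) ≡ r) ≡ ((s ⊕ s) ≡ p) = 1 − |0.78 − 0.52| = 1 − 0.26 = 0.74

0.74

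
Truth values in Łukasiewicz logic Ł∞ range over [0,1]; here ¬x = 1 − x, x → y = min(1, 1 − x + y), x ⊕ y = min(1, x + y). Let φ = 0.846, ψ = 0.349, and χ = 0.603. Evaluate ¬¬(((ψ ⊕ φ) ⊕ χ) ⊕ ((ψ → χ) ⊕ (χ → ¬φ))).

1.000

ψ ⊕ φ = min(1, 0.349 + 0.846) = min(1, 1.195) = 1.000
(ψ ⊕ φ) ⊕ χ = min(1, 1.000 + 0.603) = min(1, 1.603) = 1.000
ψ → χ = min(1, 1 − 0.349 + 0.603) = min(1, 1.254) = 1.000
¬φ = 1 − 0.846 = 0.154
χ → ¬φ = min(1, 1 − 0.603 + 0.154) = min(1, 0.551) = 0.551
(ψ → χ) ⊕ (χ → ¬φ) = min(1, 1.000 + 0.551) = min(1, 1.551) = 1.000
((ψ ⊕ φ) ⊕ χ) ⊕ ((ψ → χ) ⊕ (χ → ¬φ)) = min(1, 1.000 + 1.000) = min(1, 2.000) = 1.000
¬(((ψ ⊕ φ) ⊕ χ) ⊕ ((ψ → χ) ⊕ (χ → ¬φ))) = 1 − 1.000 = 0.000
¬¬(((ψ ⊕ φ) ⊕ χ) ⊕ ((ψ → χ) ⊕ (χ → ¬φ))) = 1 − 0.000 = 1.000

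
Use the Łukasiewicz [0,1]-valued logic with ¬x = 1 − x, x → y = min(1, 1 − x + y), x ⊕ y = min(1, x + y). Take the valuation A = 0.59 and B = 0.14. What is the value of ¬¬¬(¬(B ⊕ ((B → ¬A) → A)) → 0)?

0.27

¬A = 1 − 0.59 = 0.41
B → ¬A = min(1, 1 − 0.14 + 0.41) = min(1, 1.27) = 1.00
(B → ¬A) → A = min(1, 1 − 1.00 + 0.59) = min(1, 0.59) = 0.59
B ⊕ ((B → ¬A) → A) = min(1, 0.14 + 0.59) = min(1, 0.73) = 0.73
¬(B ⊕ ((B → ¬A) → A)) = 1 − 0.73 = 0.27
¬(B ⊕ ((B → ¬A) → A)) → 0 = min(1, 1 − 0.27 + 0.00) = min(1, 0.73) = 0.73
¬(¬(B ⊕ ((B → ¬A) → A)) → 0) = 1 − 0.73 = 0.27
¬¬(¬(B ⊕ ((B → ¬A) → A)) → 0) = 1 − 0.27 = 0.73
¬¬¬(¬(B ⊕ ((B → ¬A) → A)) → 0) = 1 − 0.73 = 0.27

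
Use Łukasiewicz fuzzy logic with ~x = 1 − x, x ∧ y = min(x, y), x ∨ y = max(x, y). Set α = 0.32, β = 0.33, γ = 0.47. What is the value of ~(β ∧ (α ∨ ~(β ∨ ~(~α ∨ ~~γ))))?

0.67

~α = 1 − 0.32 = 0.68
~γ = 1 − 0.47 = 0.53
~~γ = 1 − 0.53 = 0.47
~α ∨ ~~γ = max(0.68, 0.47) = 0.68
~(~α ∨ ~~γ) = 1 − 0.68 = 0.32
β ∨ ~(~α ∨ ~~γ) = max(0.33, 0.32) = 0.33
~(β ∨ ~(~α ∨ ~~γ)) = 1 − 0.33 = 0.67
α ∨ ~(β ∨ ~(~α ∨ ~~γ)) = max(0.32, 0.67) = 0.67
β ∧ (α ∨ ~(β ∨ ~(~α ∨ ~~γ))) = min(0.33, 0.67) = 0.33
~(β ∧ (α ∨ ~(β ∨ ~(~α ∨ ~~γ)))) = 1 − 0.33 = 0.67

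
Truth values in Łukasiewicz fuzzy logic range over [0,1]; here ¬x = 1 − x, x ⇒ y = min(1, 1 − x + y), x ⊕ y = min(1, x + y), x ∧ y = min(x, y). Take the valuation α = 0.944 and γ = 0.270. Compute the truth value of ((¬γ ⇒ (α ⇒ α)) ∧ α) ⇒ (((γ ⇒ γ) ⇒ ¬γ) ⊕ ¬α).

0.842

¬γ = 1 − 0.270 = 0.730
α ⇒ α = min(1, 1 − 0.944 + 0.944) = min(1, 1.000) = 1.000
¬γ ⇒ (α ⇒ α) = min(1, 1 − 0.730 + 1.000) = min(1, 1.270) = 1.000
(¬γ ⇒ (α ⇒ α)) ∧ α = min(1.000, 0.944) = 0.944
γ ⇒ γ = min(1, 1 − 0.270 + 0.270) = min(1, 1.000) = 1.000
(γ ⇒ γ) ⇒ ¬γ = min(1, 1 − 1.000 + 0.730) = min(1, 0.730) = 0.730
¬α = 1 − 0.944 = 0.056
((γ ⇒ γ) ⇒ ¬γ) ⊕ ¬α = min(1, 0.730 + 0.056) = min(1, 0.786) = 0.786
((¬γ ⇒ (α ⇒ α)) ∧ α) ⇒ (((γ ⇒ γ) ⇒ ¬γ) ⊕ ¬α) = min(1, 1 − 0.944 + 0.786) = min(1, 0.842) = 0.842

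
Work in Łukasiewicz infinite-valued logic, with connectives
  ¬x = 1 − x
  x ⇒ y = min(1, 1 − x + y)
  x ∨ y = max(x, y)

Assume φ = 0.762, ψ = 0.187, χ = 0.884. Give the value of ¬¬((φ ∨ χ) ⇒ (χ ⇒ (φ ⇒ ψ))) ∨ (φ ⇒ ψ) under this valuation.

0.657

φ ∨ χ = max(0.762, 0.884) = 0.884
φ ⇒ ψ = min(1, 1 − 0.762 + 0.187) = min(1, 0.425) = 0.425
χ ⇒ (φ ⇒ ψ) = min(1, 1 − 0.884 + 0.425) = min(1, 0.541) = 0.541
(φ ∨ χ) ⇒ (χ ⇒ (φ ⇒ ψ)) = min(1, 1 − 0.884 + 0.541) = min(1, 0.657) = 0.657
¬((φ ∨ χ) ⇒ (χ ⇒ (φ ⇒ ψ))) = 1 − 0.657 = 0.343
¬¬((φ ∨ χ) ⇒ (χ ⇒ (φ ⇒ ψ))) = 1 − 0.343 = 0.657
¬¬((φ ∨ χ) ⇒ (χ ⇒ (φ ⇒ ψ))) ∨ (φ ⇒ ψ) = max(0.657, 0.425) = 0.657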